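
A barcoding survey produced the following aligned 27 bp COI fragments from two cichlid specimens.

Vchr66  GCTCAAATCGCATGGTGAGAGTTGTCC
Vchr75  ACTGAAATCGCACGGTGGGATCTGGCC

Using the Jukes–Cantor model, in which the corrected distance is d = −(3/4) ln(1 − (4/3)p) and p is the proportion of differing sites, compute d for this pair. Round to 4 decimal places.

0.3181

Differing sites — 1:G/A; 4:C/G; 13:T/C; 18:A/G; 21:G/T; 22:T/C; 25:T/G.
p = 7/27 = 0.259259.
d = −0.75 · ln(1 − (4/3)·0.259259) = −0.75 · ln(0.654321) = −0.75 · (-0.424157) = 0.3181.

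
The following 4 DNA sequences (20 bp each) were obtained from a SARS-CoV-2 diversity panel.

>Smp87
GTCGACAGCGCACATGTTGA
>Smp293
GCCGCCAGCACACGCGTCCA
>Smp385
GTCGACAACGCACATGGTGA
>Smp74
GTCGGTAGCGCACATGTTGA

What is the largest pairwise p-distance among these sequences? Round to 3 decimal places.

0.450

Pairwise Hamming distances:
  Smp87 vs Smp293: 7
  Smp87 vs Smp385: 2
  Smp87 vs Smp74: 2
  Smp293 vs Smp385: 9
  Smp293 vs Smp74: 8
  Smp385 vs Smp74: 4
The largest is 9 mismatches, between Smp293 and Smp385; p = 9/20 = 0.450.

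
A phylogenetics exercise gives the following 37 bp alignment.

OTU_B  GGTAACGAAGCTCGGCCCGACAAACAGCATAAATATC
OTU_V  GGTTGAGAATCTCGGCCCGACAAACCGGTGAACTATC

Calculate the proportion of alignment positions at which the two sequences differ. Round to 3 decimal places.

0.243

Mismatches occur at site 4 (A↔T), site 5 (A↔G), site 6 (C↔A), site 10 (G↔T), site 26 (A↔C), site 28 (C↔G), site 29 (A↔T), site 30 (T↔G), site 33 (A↔C).
There are 9 differences over 37 sites, so p = 9/37 = 0.243.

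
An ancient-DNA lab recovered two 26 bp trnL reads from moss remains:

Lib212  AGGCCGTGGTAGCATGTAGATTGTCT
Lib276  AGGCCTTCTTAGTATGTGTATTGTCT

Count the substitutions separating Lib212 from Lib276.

Differing sites — 6:G/T; 8:G/C; 9:G/T; 13:C/T; 18:A/G; 19:G/T.
That gives 6 mismatches out of 26 aligned sites, so the Hamming distance is 6.

6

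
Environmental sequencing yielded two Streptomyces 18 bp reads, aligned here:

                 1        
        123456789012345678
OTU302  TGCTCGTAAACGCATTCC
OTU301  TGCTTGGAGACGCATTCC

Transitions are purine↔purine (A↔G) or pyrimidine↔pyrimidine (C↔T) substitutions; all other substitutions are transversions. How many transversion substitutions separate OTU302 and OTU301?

1

Mismatches occur at site 5 (C↔T, transition), site 7 (T↔G, transversion), site 9 (A↔G, transition).
Of the 3 differences, 2 transitions and 1 transversion, so the answer is 1.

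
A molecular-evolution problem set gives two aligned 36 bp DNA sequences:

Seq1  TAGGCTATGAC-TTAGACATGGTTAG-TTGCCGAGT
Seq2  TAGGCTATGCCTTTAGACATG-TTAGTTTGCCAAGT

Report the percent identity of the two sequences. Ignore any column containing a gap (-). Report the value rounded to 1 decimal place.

93.9%

Excluding the 3 gap columns leaves 33 comparable sites.
Mismatches occur at site 10 (A/C), site 33 (G/A).
31 of the 33 comparable sites match, so the percent identity is 31/33 × 100 = 93.9%.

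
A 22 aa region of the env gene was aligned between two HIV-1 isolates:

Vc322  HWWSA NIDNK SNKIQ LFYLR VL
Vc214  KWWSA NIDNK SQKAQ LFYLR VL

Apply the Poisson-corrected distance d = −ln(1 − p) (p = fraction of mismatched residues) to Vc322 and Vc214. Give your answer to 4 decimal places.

0.1466

The sequences differ at positions 1 (H/K), 12 (N/Q), 14 (I/A).
p = 3/22 = 0.136364.
d = −ln(1 − 0.136364) = −ln(0.863636) = 0.1466.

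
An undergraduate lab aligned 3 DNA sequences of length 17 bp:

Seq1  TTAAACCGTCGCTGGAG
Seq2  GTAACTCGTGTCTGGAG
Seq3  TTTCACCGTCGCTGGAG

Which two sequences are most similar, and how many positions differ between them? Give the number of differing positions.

2

Pairwise Hamming distances:
  Seq1 vs Seq2: 5
  Seq1 vs Seq3: 2
  Seq2 vs Seq3: 7
The smallest is 2, between Seq1 and Seq3.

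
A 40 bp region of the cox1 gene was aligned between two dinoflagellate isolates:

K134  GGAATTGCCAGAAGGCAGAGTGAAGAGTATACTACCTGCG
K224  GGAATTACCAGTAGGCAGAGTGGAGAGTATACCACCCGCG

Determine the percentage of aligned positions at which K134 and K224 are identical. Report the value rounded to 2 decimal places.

Differing sites — 7:G/A; 12:A/T; 23:A/G; 33:T/C; 37:T/C.
35 of the 40 sites match, so the percent identity is 35/40 × 100 = 87.50%.

87.50%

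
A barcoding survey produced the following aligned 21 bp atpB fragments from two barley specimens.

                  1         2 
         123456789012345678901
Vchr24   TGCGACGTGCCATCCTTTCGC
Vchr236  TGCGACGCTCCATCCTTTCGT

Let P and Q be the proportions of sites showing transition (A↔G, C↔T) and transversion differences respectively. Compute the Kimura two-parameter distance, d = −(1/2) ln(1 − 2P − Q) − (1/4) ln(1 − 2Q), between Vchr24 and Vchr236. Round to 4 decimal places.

Differing sites — 8:T/C (Ti); 9:G/T (Tv); 21:C/T (Ti).
Of the 3 differences, 2 transitions and 1 transversion over 21 sites: P = 2/21 = 0.095238, Q = 1/21 = 0.047619.
d = −0.5·ln(0.761905) − 0.25·ln(0.904762) = −0.5·(-0.271933) − 0.25·(-0.100083) = 0.1610.

0.1610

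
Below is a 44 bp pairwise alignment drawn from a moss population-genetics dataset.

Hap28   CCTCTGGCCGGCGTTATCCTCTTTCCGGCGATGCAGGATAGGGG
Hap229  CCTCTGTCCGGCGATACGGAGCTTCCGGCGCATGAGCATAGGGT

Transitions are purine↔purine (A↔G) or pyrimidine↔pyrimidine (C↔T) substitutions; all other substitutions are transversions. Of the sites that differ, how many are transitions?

Mismatches occur at site 7 (G↔T, transversion), site 14 (T↔A, transversion), site 17 (T↔C, transition), site 18 (C↔G, transversion), site 19 (C↔G, transversion), site 20 (T↔A, transversion), site 21 (C↔G, transversion), site 22 (T↔C, transition), site 31 (A↔C, transversion), site 32 (T↔A, transversion), site 33 (G↔T, transversion), site 34 (C↔G, transversion), site 37 (G↔C, transversion), site 44 (G↔T, transversion).
Of the 14 differences, 2 transitions and 12 transversions, so the answer is 2.

2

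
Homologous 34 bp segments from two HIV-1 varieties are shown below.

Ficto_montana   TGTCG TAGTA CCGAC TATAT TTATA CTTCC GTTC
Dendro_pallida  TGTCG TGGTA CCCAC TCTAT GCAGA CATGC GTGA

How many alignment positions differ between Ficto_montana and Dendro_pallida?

10

Mismatches occur at site 7 (A→G), site 13 (G→C), site 17 (A→C), site 21 (T→G), site 22 (T→C), site 24 (T→G), site 27 (T→A), site 29 (C→G), site 33 (T→G), site 34 (C→A).
That gives 10 mismatches out of 34 aligned sites, so the Hamming distance is 10.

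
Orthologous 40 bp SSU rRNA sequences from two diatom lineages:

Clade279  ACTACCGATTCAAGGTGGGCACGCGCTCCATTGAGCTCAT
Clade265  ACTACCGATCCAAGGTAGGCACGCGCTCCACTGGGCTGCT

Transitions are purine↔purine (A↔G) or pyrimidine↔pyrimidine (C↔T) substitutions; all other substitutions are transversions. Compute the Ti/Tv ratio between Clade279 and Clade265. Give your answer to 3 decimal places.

2.000

Differing sites — 10:T/C (Ti); 17:G/A (Ti); 31:T/C (Ti); 34:A/G (Ti); 38:C/G (Tv); 39:A/C (Tv).
Of the 6 differences, 4 transitions and 2 transversions, so Ti/Tv = 4/2 = 2.000.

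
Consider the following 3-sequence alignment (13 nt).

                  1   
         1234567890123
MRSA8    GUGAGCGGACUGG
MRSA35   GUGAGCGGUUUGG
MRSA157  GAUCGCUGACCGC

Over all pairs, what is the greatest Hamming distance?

8

Pairwise Hamming distances:
  MRSA8 vs MRSA35: 2
  MRSA8 vs MRSA157: 6
  MRSA35 vs MRSA157: 8
The largest is 8, between MRSA35 and MRSA157.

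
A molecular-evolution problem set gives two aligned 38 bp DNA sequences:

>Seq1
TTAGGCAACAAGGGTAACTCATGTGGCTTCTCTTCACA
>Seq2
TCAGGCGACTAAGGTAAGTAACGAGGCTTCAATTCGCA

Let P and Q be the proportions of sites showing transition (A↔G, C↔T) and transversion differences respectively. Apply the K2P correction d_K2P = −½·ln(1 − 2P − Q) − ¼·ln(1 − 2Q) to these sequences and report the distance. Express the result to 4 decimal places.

Mismatches occur at site 2 (T↔C, transition), site 7 (A↔G, transition), site 10 (A↔T, transversion), site 12 (G↔A, transition), site 18 (C↔G, transversion), site 20 (C↔A, transversion), site 22 (T↔C, transition), site 24 (T↔A, transversion), site 31 (T↔A, transversion), site 32 (C↔A, transversion), site 36 (A↔G, transition).
Of the 11 differences, 5 transitions and 6 transversions over 38 sites: P = 5/38 = 0.131579, Q = 6/38 = 0.157895.
d = −0.5·ln(0.578947) − 0.25·ln(0.684210) = −0.5·(-0.546544) − 0.25·(-0.379490) = 0.3681.

0.3681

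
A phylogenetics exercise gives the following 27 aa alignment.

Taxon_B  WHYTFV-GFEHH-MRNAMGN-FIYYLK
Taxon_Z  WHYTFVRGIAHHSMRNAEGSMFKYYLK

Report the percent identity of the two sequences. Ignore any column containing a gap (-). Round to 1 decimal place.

79.2%

Excluding the 3 gap columns leaves 24 comparable sites.
The sequences differ at positions 9 (F/I), 10 (E/A), 18 (M/E), 20 (N/S), 23 (I/K).
19 of the 24 comparable sites match, so the percent identity is 19/24 × 100 = 79.2%.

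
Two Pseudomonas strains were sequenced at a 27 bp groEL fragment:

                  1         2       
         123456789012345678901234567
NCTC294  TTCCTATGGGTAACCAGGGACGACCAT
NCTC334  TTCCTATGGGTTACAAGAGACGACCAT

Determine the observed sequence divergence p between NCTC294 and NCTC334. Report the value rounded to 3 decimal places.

0.111

The sequences differ at positions 12 (A/T), 15 (C/A), 18 (G/A).
There are 3 differences over 27 sites, so p = 3/27 = 0.111.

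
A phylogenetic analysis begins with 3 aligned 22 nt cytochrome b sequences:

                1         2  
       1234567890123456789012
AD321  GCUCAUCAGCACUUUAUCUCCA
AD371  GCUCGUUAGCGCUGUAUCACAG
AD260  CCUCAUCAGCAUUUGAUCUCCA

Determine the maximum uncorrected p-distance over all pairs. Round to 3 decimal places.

Pairwise Hamming distances:
  AD321 vs AD371: 7
  AD321 vs AD260: 3
  AD371 vs AD260: 10
The largest is 10 mismatches, between AD371 and AD260; p = 10/22 = 0.455.

0.455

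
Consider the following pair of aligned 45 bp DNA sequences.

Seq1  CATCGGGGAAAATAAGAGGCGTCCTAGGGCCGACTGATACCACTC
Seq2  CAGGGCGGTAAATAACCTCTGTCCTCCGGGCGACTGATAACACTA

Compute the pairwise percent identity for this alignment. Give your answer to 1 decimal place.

68.9%

Differing sites — 3:T/G; 4:C/G; 6:G/C; 9:A/T; 16:G/C; 17:A/C; 18:G/T; 19:G/C; 20:C/T; 26:A/C; 27:G/C; 30:C/G; 40:C/A; 45:C/A.
31 of the 45 sites match, so the percent identity is 31/45 × 100 = 68.9%.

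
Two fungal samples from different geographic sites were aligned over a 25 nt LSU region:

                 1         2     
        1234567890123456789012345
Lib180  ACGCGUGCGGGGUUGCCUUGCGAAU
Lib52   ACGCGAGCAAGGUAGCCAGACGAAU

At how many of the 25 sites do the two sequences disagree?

7

Differing sites — 6:U/A; 9:G/A; 10:G/A; 14:U/A; 18:U/A; 19:U/G; 20:G/A.
That gives 7 mismatches out of 25 aligned sites, so the Hamming distance is 7.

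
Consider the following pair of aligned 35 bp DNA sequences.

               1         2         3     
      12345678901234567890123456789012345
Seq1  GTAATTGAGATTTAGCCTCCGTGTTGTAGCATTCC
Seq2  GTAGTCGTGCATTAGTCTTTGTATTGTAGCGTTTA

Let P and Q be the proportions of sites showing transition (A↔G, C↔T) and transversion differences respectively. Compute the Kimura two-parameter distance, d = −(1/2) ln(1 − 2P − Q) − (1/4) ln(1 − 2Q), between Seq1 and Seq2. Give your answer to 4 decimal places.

0.4885

The sequences differ at positions 4 (A/G, transition), 6 (T/C, transition), 8 (A/T, transversion), 10 (A/C, transversion), 11 (T/A, transversion), 16 (C/T, transition), 19 (C/T, transition), 20 (C/T, transition), 23 (G/A, transition), 31 (A/G, transition), 34 (C/T, transition), 35 (C/A, transversion).
Of the 12 differences, 8 transitions and 4 transversions over 35 sites: P = 8/35 = 0.228571, Q = 4/35 = 0.114286.
d = −0.5·ln(0.428572) − 0.25·ln(0.771428) = −0.5·(-0.847297) − 0.25·(-0.259512) = 0.4885.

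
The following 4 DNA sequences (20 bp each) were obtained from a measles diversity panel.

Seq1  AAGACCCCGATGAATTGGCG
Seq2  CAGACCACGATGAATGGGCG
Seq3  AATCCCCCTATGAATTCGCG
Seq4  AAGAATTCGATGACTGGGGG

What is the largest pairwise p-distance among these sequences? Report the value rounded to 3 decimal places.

0.500

Pairwise Hamming distances:
  Seq1 vs Seq2: 3
  Seq1 vs Seq3: 4
  Seq1 vs Seq4: 6
  Seq2 vs Seq3: 7
  Seq2 vs Seq4: 6
  Seq3 vs Seq4: 10
The largest is 10 mismatches, between Seq3 and Seq4; p = 10/20 = 0.500.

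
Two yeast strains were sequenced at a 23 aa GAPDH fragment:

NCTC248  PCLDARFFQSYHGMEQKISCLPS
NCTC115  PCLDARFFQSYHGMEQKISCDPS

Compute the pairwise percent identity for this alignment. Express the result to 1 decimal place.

95.7%

The sequences differ at position 21 (L/D).
22 of the 23 sites match, so the percent identity is 22/23 × 100 = 95.7%.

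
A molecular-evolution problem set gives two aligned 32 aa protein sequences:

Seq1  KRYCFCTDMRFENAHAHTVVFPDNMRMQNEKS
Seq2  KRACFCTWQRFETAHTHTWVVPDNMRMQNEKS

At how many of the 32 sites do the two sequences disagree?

The sequences differ at positions 3 (Y/A), 8 (D/W), 9 (M/Q), 13 (N/T), 16 (A/T), 19 (V/W), 21 (F/V).
That gives 7 mismatches out of 32 aligned sites, so the Hamming distance is 7.

7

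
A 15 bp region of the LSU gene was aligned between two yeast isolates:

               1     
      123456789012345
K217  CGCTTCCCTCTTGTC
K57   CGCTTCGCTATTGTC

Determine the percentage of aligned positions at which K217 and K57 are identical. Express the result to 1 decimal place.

86.7%

The sequences differ at positions 7 (C/G), 10 (C/A).
13 of the 15 sites match, so the percent identity is 13/15 × 100 = 86.7%.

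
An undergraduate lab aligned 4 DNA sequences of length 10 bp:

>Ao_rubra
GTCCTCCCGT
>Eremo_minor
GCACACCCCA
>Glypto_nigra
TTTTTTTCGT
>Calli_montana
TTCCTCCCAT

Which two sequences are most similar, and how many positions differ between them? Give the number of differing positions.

2

Pairwise Hamming distances:
  Ao_rubra vs Eremo_minor: 5
  Ao_rubra vs Glypto_nigra: 5
  Ao_rubra vs Calli_montana: 2
  Eremo_minor vs Glypto_nigra: 9
  Eremo_minor vs Calli_montana: 6
  Glypto_nigra vs Calli_montana: 5
The smallest is 2, between Ao_rubra and Calli_montana.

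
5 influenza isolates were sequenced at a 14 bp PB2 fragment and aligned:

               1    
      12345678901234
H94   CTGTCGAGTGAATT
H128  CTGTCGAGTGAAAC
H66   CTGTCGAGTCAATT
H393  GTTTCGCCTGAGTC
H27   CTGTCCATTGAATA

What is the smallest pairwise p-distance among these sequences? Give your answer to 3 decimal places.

0.071

Pairwise Hamming distances:
  H94 vs H128: 2
  H94 vs H66: 1
  H94 vs H393: 6
  H94 vs H27: 3
  H128 vs H66: 3
  H128 vs H393: 6
  H128 vs H27: 4
  H66 vs H393: 7
  H66 vs H27: 4
  H393 vs H27: 7
The smallest is 1 mismatch, between H94 and H66; p = 1/14 = 0.071.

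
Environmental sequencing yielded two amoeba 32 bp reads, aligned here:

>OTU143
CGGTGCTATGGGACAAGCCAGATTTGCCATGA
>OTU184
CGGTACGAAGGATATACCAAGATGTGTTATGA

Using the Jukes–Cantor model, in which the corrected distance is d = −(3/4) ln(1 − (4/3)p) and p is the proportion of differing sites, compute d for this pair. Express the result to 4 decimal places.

Mismatches occur at site 5 (G/A), site 7 (T/G), site 9 (T/A), site 12 (G/A), site 13 (A/T), site 14 (C/A), site 15 (A/T), site 17 (G/C), site 19 (C/A), site 24 (T/G), site 27 (C/T), site 28 (C/T).
p = 12/32 = 0.375000.
d = −0.75 · ln(1 − (4/3)·0.375000) = −0.75 · ln(0.500000) = −0.75 · (-0.693147) = 0.5199.

0.5199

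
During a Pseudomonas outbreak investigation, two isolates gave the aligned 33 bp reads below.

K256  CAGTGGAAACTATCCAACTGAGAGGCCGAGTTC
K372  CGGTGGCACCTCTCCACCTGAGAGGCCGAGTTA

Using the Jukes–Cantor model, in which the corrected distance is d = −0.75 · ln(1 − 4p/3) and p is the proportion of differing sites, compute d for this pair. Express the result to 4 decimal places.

0.2082

The sequences differ at positions 2 (A/G), 7 (A/C), 9 (A/C), 12 (A/C), 17 (A/C), 33 (C/A).
p = 6/33 = 0.181818.
d = −0.75 · ln(1 − (4/3)·0.181818) = −0.75 · ln(0.757576) = −0.75 · (-0.277631) = 0.2082.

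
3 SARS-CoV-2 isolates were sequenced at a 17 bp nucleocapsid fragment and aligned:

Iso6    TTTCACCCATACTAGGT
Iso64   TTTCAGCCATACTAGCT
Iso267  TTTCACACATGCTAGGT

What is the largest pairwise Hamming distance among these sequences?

Pairwise Hamming distances:
  Iso6 vs Iso64: 2
  Iso6 vs Iso267: 2
  Iso64 vs Iso267: 4
The largest is 4, between Iso64 and Iso267.

4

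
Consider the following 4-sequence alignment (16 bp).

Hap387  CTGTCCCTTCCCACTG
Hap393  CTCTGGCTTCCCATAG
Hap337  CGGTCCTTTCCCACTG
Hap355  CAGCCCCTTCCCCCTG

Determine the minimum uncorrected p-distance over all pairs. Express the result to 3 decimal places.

0.125

Pairwise Hamming distances:
  Hap387 vs Hap393: 5
  Hap387 vs Hap337: 2
  Hap387 vs Hap355: 3
  Hap393 vs Hap337: 7
  Hap393 vs Hap355: 8
  Hap337 vs Hap355: 4
The smallest is 2 mismatches, between Hap387 and Hap337; p = 2/16 = 0.125.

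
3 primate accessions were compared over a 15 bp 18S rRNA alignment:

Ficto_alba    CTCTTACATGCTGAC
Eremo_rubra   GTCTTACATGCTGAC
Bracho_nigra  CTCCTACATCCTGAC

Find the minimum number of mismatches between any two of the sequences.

Pairwise Hamming distances:
  Ficto_alba vs Eremo_rubra: 1
  Ficto_alba vs Bracho_nigra: 2
  Eremo_rubra vs Bracho_nigra: 3
The smallest is 1, between Ficto_alba and Eremo_rubra.

1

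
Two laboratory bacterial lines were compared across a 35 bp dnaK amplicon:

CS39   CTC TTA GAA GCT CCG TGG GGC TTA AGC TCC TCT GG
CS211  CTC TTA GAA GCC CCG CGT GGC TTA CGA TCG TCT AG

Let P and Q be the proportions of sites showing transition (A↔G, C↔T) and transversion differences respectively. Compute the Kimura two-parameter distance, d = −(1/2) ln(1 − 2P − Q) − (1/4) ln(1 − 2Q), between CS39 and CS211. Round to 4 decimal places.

Mismatches occur at site 12 (T↔C, transition), site 16 (T↔C, transition), site 18 (G↔T, transversion), site 25 (A↔C, transversion), site 27 (C↔A, transversion), site 30 (C↔G, transversion), site 34 (G↔A, transition).
Of the 7 differences, 3 transitions and 4 transversions over 35 sites: P = 3/35 = 0.085714, Q = 4/35 = 0.114286.
d = −0.5·ln(0.714286) − 0.25·ln(0.771428) = −0.5·(-0.336472) − 0.25·(-0.259512) = 0.2331.

0.2331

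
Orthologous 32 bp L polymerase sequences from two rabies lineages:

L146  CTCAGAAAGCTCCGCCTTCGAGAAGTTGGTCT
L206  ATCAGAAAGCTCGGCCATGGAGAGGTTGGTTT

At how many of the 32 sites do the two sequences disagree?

6

The sequences differ at positions 1 (C/A), 13 (C/G), 17 (T/A), 19 (C/G), 24 (A/G), 31 (C/T).
That gives 6 mismatches out of 32 aligned sites, so the Hamming distance is 6.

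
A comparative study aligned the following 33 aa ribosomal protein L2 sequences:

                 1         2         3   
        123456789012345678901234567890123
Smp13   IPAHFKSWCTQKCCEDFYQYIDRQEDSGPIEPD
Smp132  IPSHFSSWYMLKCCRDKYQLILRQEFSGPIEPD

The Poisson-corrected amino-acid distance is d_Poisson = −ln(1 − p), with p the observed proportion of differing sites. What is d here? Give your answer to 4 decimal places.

0.3610

Mismatches occur at site 3 (A/S), site 6 (K/S), site 9 (C/Y), site 10 (T/M), site 11 (Q/L), site 15 (E/R), site 17 (F/K), site 20 (Y/L), site 22 (D/L), site 26 (D/F).
p = 10/33 = 0.303030.
d = −ln(1 − 0.303030) = −ln(0.696970) = 0.3610.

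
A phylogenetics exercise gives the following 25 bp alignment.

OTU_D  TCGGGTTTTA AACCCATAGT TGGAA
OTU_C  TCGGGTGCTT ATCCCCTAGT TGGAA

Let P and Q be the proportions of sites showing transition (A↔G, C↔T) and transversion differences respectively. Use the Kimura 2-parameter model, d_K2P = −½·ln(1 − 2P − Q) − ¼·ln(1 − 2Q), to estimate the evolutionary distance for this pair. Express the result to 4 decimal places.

Differing sites — 7:T/G (Tv); 8:T/C (Ti); 10:A/T (Tv); 12:A/T (Tv); 16:A/C (Tv).
Of the 5 differences, 1 transition and 4 transversions over 25 sites: P = 1/25 = 0.040000, Q = 4/25 = 0.160000.
d = −0.5·ln(0.760000) − 0.25·ln(0.680000) = −0.5·(-0.274437) − 0.25·(-0.385662) = 0.2336.

0.2336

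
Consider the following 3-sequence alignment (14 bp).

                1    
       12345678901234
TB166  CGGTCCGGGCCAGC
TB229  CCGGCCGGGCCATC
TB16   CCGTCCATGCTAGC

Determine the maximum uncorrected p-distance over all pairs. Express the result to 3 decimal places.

0.357

Pairwise Hamming distances:
  TB166 vs TB229: 3
  TB166 vs TB16: 4
  TB229 vs TB16: 5
The largest is 5 mismatches, between TB229 and TB16; p = 5/14 = 0.357.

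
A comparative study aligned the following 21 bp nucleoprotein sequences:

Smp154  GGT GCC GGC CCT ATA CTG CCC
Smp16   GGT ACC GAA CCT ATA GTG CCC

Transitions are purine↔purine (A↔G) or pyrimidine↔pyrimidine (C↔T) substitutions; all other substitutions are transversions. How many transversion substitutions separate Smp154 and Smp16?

Differing sites — 4:G/A (Ti); 8:G/A (Ti); 9:C/A (Tv); 16:C/G (Tv).
Of the 4 differences, 2 transitions and 2 transversions, so the answer is 2.

2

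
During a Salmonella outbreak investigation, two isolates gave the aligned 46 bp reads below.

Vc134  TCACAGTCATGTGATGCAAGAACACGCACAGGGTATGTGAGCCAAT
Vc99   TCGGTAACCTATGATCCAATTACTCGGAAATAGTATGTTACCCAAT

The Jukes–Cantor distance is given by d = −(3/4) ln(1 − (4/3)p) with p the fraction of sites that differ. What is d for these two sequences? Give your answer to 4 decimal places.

0.5091

Differing sites — 3:A/G; 4:C/G; 5:A/T; 6:G/A; 7:T/A; 9:A/C; 11:G/A; 16:G/C; 20:G/T; 21:A/T; 24:A/T; 27:C/G; 29:C/A; 31:G/T; 32:G/A; 39:G/T; 41:G/C.
p = 17/46 = 0.369565.
d = −0.75 · ln(1 − (4/3)·0.369565) = −0.75 · ln(0.507247) = −0.75 · (-0.678757) = 0.5091.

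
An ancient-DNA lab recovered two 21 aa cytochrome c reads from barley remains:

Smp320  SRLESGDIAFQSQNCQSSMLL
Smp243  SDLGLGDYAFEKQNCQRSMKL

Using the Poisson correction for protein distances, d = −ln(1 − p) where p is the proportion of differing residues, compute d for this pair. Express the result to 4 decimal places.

0.4796

Mismatches occur at site 2 (R↔D), site 4 (E↔G), site 5 (S↔L), site 8 (I↔Y), site 11 (Q↔E), site 12 (S↔K), site 17 (S↔R), site 20 (L↔K).
p = 8/21 = 0.380952.
d = −ln(1 − 0.380952) = −ln(0.619048) = 0.4796.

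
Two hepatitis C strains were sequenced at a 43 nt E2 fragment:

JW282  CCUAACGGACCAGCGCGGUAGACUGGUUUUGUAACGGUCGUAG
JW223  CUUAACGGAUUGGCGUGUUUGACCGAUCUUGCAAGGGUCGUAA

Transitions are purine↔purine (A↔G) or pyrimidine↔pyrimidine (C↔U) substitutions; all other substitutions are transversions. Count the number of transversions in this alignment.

Differing sites — 2:C/U (Ti); 10:C/U (Ti); 11:C/U (Ti); 12:A/G (Ti); 16:C/U (Ti); 18:G/U (Tv); 20:A/U (Tv); 24:U/C (Ti); 26:G/A (Ti); 28:U/C (Ti); 32:U/C (Ti); 35:C/G (Tv); 43:G/A (Ti).
Of the 13 differences, 10 transitions and 3 transversions, so the answer is 3.

3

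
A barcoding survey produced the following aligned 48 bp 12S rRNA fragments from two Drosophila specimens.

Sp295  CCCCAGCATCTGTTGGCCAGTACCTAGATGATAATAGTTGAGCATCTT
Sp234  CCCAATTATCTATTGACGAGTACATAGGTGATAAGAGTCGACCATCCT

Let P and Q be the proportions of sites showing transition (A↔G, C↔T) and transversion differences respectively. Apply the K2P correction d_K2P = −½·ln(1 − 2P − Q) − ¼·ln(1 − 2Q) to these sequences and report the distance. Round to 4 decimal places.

0.3069

Differing sites — 4:C/A (Tv); 6:G/T (Tv); 7:C/T (Ti); 12:G/A (Ti); 16:G/A (Ti); 18:C/G (Tv); 24:C/A (Tv); 28:A/G (Ti); 35:T/G (Tv); 39:T/C (Ti); 42:G/C (Tv); 47:T/C (Ti).
Of the 12 differences, 6 transitions and 6 transversions over 48 sites: P = 6/48 = 0.125000, Q = 6/48 = 0.125000.
d = −0.5·ln(0.625000) − 0.25·ln(0.750000) = −0.5·(-0.470004) − 0.25·(-0.287682) = 0.3069.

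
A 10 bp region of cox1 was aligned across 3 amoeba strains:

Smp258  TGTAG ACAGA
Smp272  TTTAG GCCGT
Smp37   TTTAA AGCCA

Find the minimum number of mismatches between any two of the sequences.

Pairwise Hamming distances:
  Smp258 vs Smp272: 4
  Smp258 vs Smp37: 5
  Smp272 vs Smp37: 5
The smallest is 4, between Smp258 and Smp272.

4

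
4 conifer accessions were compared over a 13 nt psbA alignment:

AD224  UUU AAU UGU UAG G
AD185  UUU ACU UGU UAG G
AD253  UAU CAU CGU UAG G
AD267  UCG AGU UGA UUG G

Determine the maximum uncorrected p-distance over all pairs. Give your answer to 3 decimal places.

0.538

Pairwise Hamming distances:
  AD224 vs AD185: 1
  AD224 vs AD253: 3
  AD224 vs AD267: 5
  AD185 vs AD253: 4
  AD185 vs AD267: 5
  AD253 vs AD267: 7
The largest is 7 mismatches, between AD253 and AD267; p = 7/13 = 0.538.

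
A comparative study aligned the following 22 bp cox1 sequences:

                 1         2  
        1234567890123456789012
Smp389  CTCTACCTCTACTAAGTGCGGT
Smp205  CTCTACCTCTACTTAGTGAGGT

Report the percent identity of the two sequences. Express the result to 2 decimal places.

Mismatches occur at site 14 (A↔T), site 19 (C↔A).
20 of the 22 sites match, so the percent identity is 20/22 × 100 = 90.91%.

90.91%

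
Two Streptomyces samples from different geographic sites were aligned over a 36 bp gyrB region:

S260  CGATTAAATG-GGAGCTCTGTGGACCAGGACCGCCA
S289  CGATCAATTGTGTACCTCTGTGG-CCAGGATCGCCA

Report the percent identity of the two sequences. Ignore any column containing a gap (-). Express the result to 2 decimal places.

85.29%

Excluding the 2 gap columns leaves 34 comparable sites.
Mismatches occur at site 5 (T/C), site 8 (A/T), site 13 (G/T), site 15 (G/C), site 31 (C/T).
29 of the 34 comparable sites match, so the percent identity is 29/34 × 100 = 85.29%.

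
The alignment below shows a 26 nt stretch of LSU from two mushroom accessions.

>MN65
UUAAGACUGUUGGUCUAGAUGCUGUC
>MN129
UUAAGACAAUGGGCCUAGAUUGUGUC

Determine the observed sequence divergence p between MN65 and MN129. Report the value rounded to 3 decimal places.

0.231

Differing sites — 8:U/A; 9:G/A; 11:U/G; 14:U/C; 21:G/U; 22:C/G.
There are 6 differences over 26 sites, so p = 6/26 = 0.231.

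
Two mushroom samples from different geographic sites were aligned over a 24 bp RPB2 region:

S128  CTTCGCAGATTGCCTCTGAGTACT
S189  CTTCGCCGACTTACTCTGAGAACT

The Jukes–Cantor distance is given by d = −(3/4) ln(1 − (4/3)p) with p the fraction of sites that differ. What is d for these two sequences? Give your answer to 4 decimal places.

The sequences differ at positions 7 (A/C), 10 (T/C), 12 (G/T), 13 (C/A), 21 (T/A).
p = 5/24 = 0.208333.
d = −0.75 · ln(1 − (4/3)·0.208333) = −0.75 · ln(0.722223) = −0.75 · (-0.325421) = 0.2441.

0.2441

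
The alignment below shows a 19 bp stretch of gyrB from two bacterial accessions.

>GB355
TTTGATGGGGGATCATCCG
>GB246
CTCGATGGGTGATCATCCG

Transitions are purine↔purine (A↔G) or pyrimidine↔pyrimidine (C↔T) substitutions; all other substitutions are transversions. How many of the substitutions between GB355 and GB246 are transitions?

The sequences differ at positions 1 (T/C, transition), 3 (T/C, transition), 10 (G/T, transversion).
Of the 3 differences, 2 transitions and 1 transversion, so the answer is 2.

2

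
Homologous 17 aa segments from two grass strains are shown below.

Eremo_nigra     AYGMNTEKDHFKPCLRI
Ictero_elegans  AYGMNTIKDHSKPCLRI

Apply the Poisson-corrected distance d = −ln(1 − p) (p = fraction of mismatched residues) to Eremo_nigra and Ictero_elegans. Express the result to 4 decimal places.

0.1252

Mismatches occur at site 7 (E→I), site 11 (F→S).
p = 2/17 = 0.117647.
d = −ln(1 − 0.117647) = −ln(0.882353) = 0.1252.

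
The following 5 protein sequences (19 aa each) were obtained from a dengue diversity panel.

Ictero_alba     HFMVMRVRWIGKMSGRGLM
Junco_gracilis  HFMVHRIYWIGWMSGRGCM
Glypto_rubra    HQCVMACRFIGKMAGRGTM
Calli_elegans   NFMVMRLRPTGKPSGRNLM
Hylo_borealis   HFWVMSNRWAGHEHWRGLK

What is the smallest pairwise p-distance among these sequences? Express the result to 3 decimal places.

0.263

Pairwise Hamming distances:
  Ictero_alba vs Junco_gracilis: 5
  Ictero_alba vs Glypto_rubra: 7
  Ictero_alba vs Calli_elegans: 6
  Ictero_alba vs Hylo_borealis: 9
  Junco_gracilis vs Glypto_rubra: 10
  Junco_gracilis vs Calli_elegans: 10
  Junco_gracilis vs Hylo_borealis: 12
  Glypto_rubra vs Calli_elegans: 11
  Glypto_rubra vs Hylo_borealis: 12
  Calli_elegans vs Hylo_borealis: 12
The smallest is 5 mismatches, between Ictero_alba and Junco_gracilis; p = 5/19 = 0.263.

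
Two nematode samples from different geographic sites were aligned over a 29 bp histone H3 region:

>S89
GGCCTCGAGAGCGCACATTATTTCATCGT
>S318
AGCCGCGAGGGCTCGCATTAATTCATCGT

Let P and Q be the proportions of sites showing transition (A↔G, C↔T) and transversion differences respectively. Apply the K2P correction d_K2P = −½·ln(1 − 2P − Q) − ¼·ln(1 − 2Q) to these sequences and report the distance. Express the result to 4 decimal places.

Differing sites — 1:G/A (Ti); 5:T/G (Tv); 10:A/G (Ti); 13:G/T (Tv); 15:A/G (Ti); 21:T/A (Tv).
Of the 6 differences, 3 transitions and 3 transversions over 29 sites: P = 3/29 = 0.103448, Q = 3/29 = 0.103448.
d = −0.5·ln(0.689656) − 0.25·ln(0.793104) = −0.5·(-0.371562) − 0.25·(-0.231801) = 0.2437.

0.2437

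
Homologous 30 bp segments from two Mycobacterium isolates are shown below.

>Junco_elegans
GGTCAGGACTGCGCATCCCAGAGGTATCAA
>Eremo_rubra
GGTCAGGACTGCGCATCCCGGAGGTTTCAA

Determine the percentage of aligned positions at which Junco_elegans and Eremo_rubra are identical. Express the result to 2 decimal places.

The sequences differ at positions 20 (A/G), 26 (A/T).
28 of the 30 sites match, so the percent identity is 28/30 × 100 = 93.33%.

93.33%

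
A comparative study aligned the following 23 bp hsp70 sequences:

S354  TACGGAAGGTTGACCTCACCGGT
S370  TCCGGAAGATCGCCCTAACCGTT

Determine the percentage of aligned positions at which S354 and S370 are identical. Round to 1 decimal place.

Mismatches occur at site 2 (A/C), site 9 (G/A), site 11 (T/C), site 13 (A/C), site 17 (C/A), site 22 (G/T).
17 of the 23 sites match, so the percent identity is 17/23 × 100 = 73.9%.

73.9%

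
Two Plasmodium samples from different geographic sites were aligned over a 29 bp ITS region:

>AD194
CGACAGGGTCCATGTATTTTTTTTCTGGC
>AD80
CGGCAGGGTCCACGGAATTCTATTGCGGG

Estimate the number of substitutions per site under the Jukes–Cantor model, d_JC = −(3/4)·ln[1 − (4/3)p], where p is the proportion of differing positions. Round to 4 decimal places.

0.4006

Mismatches occur at site 3 (A↔G), site 13 (T↔C), site 15 (T↔G), site 17 (T↔A), site 20 (T↔C), site 22 (T↔A), site 25 (C↔G), site 26 (T↔C), site 29 (C↔G).
p = 9/29 = 0.310345.
d = −0.75 · ln(1 − (4/3)·0.310345) = −0.75 · ln(0.586207) = −0.75 · (-0.534082) = 0.4006.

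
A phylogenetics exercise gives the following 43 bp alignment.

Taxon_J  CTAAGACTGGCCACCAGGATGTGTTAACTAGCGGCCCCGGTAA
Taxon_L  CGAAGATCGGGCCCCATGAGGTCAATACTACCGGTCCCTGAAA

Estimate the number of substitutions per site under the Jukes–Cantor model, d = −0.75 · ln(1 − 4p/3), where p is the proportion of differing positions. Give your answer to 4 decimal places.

Mismatches occur at site 2 (T/G), site 7 (C/T), site 8 (T/C), site 11 (C/G), site 13 (A/C), site 17 (G/T), site 20 (T/G), site 23 (G/C), site 24 (T/A), site 25 (T/A), site 26 (A/T), site 31 (G/C), site 35 (C/T), site 39 (G/T), site 41 (T/A).
p = 15/43 = 0.348837.
d = −0.75 · ln(1 − (4/3)·0.348837) = −0.75 · ln(0.534884) = −0.75 · (-0.625705) = 0.4693.

0.4693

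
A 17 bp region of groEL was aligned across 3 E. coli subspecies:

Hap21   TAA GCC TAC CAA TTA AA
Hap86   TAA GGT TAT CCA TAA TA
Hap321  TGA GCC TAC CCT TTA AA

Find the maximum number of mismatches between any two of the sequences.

Pairwise Hamming distances:
  Hap21 vs Hap86: 6
  Hap21 vs Hap321: 3
  Hap86 vs Hap321: 7
The largest is 7, between Hap86 and Hap321.

7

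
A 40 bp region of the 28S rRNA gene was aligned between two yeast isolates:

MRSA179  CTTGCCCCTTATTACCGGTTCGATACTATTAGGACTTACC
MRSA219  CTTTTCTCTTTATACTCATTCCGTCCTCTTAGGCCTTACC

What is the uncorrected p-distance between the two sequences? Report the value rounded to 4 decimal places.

0.3250

Differing sites — 4:G/T; 5:C/T; 7:C/T; 11:A/T; 12:T/A; 16:C/T; 17:G/C; 18:G/A; 22:G/C; 23:A/G; 25:A/C; 28:A/C; 34:A/C.
There are 13 differences over 40 sites, so p = 13/40 = 0.3250.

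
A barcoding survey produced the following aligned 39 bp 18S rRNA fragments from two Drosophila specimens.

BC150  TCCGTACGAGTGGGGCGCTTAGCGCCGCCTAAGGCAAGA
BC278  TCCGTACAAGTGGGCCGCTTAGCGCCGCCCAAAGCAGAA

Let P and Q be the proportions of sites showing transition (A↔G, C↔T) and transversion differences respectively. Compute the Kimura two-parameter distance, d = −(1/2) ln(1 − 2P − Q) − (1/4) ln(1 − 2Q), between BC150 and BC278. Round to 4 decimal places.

Mismatches occur at site 8 (G↔A, transition), site 15 (G↔C, transversion), site 30 (T↔C, transition), site 33 (G↔A, transition), site 37 (A↔G, transition), site 38 (G↔A, transition).
Of the 6 differences, 5 transitions and 1 transversion over 39 sites: P = 5/39 = 0.128205, Q = 1/39 = 0.025641.
d = −0.5·ln(0.717949) − 0.25·ln(0.948718) = −0.5·(-0.331357) − 0.25·(-0.052644) = 0.1788.

0.1788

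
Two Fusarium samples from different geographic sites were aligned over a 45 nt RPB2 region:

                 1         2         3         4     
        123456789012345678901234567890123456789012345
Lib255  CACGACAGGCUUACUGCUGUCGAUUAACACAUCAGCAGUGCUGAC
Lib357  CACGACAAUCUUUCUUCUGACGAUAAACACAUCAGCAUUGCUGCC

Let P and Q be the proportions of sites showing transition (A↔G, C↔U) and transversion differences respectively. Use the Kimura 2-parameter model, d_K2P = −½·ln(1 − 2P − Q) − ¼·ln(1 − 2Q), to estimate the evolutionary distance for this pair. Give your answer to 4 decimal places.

The sequences differ at positions 8 (G/A, transition), 9 (G/U, transversion), 13 (A/U, transversion), 16 (G/U, transversion), 20 (U/A, transversion), 25 (U/A, transversion), 38 (G/U, transversion), 44 (A/C, transversion).
Of the 8 differences, 1 transition and 7 transversions over 45 sites: P = 1/45 = 0.022222, Q = 7/45 = 0.155556.
d = −0.5·ln(0.800000) − 0.25·ln(0.688888) = −0.5·(-0.223144) − 0.25·(-0.372677) = 0.2047.

0.2047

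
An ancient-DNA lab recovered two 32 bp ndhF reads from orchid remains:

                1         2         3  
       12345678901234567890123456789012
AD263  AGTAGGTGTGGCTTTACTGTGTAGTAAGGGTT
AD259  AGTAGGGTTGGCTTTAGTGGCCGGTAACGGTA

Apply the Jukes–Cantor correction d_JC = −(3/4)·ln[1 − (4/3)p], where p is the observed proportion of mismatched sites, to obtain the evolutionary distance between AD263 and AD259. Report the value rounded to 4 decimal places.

Differing sites — 7:T/G; 8:G/T; 17:C/G; 20:T/G; 21:G/C; 22:T/C; 23:A/G; 28:G/C; 32:T/A.
p = 9/32 = 0.281250.
d = −0.75 · ln(1 − (4/3)·0.281250) = −0.75 · ln(0.625000) = −0.75 · (-0.470004) = 0.3525.

0.3525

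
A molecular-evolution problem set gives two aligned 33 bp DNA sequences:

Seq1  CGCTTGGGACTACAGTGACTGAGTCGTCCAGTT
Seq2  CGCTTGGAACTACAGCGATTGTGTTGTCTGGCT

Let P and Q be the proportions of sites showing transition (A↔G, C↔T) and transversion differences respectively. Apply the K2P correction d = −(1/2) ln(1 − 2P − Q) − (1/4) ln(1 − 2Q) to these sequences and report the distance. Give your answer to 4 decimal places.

The sequences differ at positions 8 (G/A, transition), 16 (T/C, transition), 19 (C/T, transition), 22 (A/T, transversion), 25 (C/T, transition), 29 (C/T, transition), 30 (A/G, transition), 32 (T/C, transition).
Of the 8 differences, 7 transitions and 1 transversion over 33 sites: P = 7/33 = 0.212121, Q = 1/33 = 0.030303.
d = −0.5·ln(0.545455) − 0.25·ln(0.939394) = −0.5·(-0.606135) − 0.25·(-0.062520) = 0.3187.

0.3187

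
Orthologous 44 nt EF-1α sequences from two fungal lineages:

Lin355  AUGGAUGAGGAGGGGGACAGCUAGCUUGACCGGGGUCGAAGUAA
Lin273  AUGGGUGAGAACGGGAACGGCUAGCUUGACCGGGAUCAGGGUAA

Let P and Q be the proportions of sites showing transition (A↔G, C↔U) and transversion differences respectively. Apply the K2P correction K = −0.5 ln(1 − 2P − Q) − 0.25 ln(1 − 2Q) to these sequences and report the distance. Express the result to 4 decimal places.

0.2558

Differing sites — 5:A/G (Ti); 10:G/A (Ti); 12:G/C (Tv); 16:G/A (Ti); 19:A/G (Ti); 35:G/A (Ti); 38:G/A (Ti); 39:A/G (Ti); 40:A/G (Ti).
Of the 9 differences, 8 transitions and 1 transversion over 44 sites: P = 8/44 = 0.181818, Q = 1/44 = 0.022727.
d = −0.5·ln(0.613637) − 0.25·ln(0.954546) = −0.5·(-0.488352) − 0.25·(-0.046519) = 0.2558.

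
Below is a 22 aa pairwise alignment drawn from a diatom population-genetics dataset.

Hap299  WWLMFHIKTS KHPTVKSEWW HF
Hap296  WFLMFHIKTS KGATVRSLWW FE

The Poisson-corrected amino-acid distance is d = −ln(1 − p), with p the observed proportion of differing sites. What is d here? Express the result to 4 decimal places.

Mismatches occur at site 2 (W↔F), site 12 (H↔G), site 13 (P↔A), site 16 (K↔R), site 18 (E↔L), site 21 (H↔F), site 22 (F↔E).
p = 7/22 = 0.318182.
d = −ln(1 − 0.318182) = −ln(0.681818) = 0.3830.

0.3830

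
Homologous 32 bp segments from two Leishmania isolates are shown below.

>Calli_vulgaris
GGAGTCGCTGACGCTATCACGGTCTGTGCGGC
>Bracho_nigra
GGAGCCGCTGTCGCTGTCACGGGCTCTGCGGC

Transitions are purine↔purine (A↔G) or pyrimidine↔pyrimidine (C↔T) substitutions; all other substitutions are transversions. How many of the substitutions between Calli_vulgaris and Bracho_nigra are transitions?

Mismatches occur at site 5 (T↔C, transition), site 11 (A↔T, transversion), site 16 (A↔G, transition), site 23 (T↔G, transversion), site 26 (G↔C, transversion).
Of the 5 differences, 2 transitions and 3 transversions, so the answer is 2.

2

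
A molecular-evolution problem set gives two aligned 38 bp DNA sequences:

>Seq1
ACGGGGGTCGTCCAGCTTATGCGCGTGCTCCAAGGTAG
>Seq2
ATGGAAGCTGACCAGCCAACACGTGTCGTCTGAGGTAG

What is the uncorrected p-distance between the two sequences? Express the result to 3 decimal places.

0.395

Mismatches occur at site 2 (C→T), site 5 (G→A), site 6 (G→A), site 8 (T→C), site 9 (C→T), site 11 (T→A), site 17 (T→C), site 18 (T→A), site 20 (T→C), site 21 (G→A), site 24 (C→T), site 27 (G→C), site 28 (C→G), site 31 (C→T), site 32 (A→G).
There are 15 differences over 38 sites, so p = 15/38 = 0.395.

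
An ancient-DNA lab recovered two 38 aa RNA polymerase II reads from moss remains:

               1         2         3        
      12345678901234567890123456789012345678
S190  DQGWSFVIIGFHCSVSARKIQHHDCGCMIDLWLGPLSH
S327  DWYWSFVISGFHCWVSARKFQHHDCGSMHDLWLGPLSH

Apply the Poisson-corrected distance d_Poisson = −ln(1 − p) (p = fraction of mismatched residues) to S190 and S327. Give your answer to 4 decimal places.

Differing sites — 2:Q/W; 3:G/Y; 9:I/S; 14:S/W; 20:I/F; 27:C/S; 29:I/H.
p = 7/38 = 0.184211.
d = −ln(1 − 0.184211) = −ln(0.815789) = 0.2036.

0.2036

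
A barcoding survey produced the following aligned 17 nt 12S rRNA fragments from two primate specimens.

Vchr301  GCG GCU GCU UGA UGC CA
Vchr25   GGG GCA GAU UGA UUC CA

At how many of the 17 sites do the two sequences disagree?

4

Mismatches occur at site 2 (C→G), site 6 (U→A), site 8 (C→A), site 14 (G→U).
That gives 4 mismatches out of 17 aligned sites, so the Hamming distance is 4.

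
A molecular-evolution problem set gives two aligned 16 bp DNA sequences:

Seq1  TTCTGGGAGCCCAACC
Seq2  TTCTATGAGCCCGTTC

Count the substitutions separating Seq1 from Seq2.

Differing sites — 5:G/A; 6:G/T; 13:A/G; 14:A/T; 15:C/T.
That gives 5 mismatches out of 16 aligned sites, so the Hamming distance is 5.

5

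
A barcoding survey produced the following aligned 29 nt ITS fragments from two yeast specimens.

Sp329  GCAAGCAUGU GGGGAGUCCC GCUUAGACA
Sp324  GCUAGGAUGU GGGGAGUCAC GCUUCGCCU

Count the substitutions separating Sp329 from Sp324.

6

Mismatches occur at site 3 (A/U), site 6 (C/G), site 19 (C/A), site 25 (A/C), site 27 (A/C), site 29 (A/U).
That gives 6 mismatches out of 29 aligned sites, so the Hamming distance is 6.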